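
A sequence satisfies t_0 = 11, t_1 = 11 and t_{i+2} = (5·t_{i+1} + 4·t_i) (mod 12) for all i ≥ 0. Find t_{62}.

3

Listing terms: t_0 = 11, t_1 = 11, t_2 = 3, t_3 = 11, t_4 = 7, t_5 = 7, t_6 = 3, t_7 = 7, t_8 = 11, t_9 = 11.
The sequence repeats with period 8.
(62 - 0) mod 8 = 6, so t_{62} = t_6 = 3.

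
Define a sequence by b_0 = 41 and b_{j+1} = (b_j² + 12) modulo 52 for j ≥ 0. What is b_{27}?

37

b_0 = 41,  b_1 = 29,  b_2 = 21,  b_3 = 37,  b_4 = 29.
Since b_4 = b_1 = 29, the sequence is eventually periodic: after a pre-period of length 1 it cycles with period 3.
For j ≥ 1, b_j depends only on (j - 1) mod 3. (27 - 1) mod 3 = 2, so b_{27} = b_3 = 37.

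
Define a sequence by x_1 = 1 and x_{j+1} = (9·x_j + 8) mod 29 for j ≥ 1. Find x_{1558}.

Listing terms: x_1 = 1,  x_2 = 17,  x_3 = 16,  x_4 = 7,  x_5 = 13,  x_6 = 9,  x_7 = 2,  x_8 = 26,  x_9 = 10,  x_{10} = 11,  x_{11} = 20,  x_{12} = 14,  x_{13} = 18,  x_{14} = 25,  x_{15} = 1.
Since x_{15} = x_1 = 1, the sequence is periodic with period 14.
(1558 - 1) mod 14 = 3, so x_{1558} = x_4 = 7.

7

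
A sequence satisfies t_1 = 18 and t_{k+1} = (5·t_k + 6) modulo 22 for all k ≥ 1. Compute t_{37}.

8

We have t_1 = 18, t_2 = 8, t_3 = 2, t_4 = 16, t_5 = 20, t_6 = 18.
Since t_6 = t_1 = 18, the sequence is periodic with period 5.
(37 - 1) mod 5 = 1, so t_{37} = t_2 = 8.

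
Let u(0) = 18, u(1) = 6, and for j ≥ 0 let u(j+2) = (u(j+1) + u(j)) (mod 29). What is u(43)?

We have u(0) = 18, u(1) = 6, u(2) = 24, u(3) = 1, u(4) = 25, u(5) = 26, u(6) = 22, u(7) = 19, u(8) = 12, u(9) = 2, u(10) = 14, u(11) = 16, u(12) = 1, u(13) = 17, u(14) = 18, u(15) = 6.
The sequence repeats with period 14.
(43 - 0) mod 14 = 1, so u(43) = u(1) = 6.

6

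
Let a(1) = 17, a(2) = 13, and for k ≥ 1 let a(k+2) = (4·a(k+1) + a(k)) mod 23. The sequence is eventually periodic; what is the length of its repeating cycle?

16

Listing terms: a(1) = 17; a(2) = 13; a(3) = 0; a(4) = 13; a(5) = 6; a(6) = 14; a(7) = 16; a(8) = 9; a(9) = 6; a(10) = 10; a(11) = 0; a(12) = 10; a(13) = 17; a(14) = 9; a(15) = 7; a(16) = 14; a(17) = 17; a(18) = 13.
The sequence repeats with period 16.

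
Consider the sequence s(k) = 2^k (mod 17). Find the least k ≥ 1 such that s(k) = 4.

2

Computing terms: s(0) = 1; s(1) = 2; s(2) = 4; s(3) = 8; s(4) = 16; s(5) = 15; s(6) = 13; s(7) = 9; s(8) = 1.
Since s(8) = s(0) = 1, the sequence is periodic with period 8.
The value 4 first appears (with k ≥ 1) at s(2).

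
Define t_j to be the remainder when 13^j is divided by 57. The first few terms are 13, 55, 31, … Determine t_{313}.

t_1 = 13; t_2 = 55; t_3 = 31; t_4 = 4; t_5 = 52; t_6 = 49; t_7 = 10; t_8 = 16; t_9 = 37; t_{10} = 25; t_{11} = 40; t_{12} = 7; t_{13} = 34; t_{14} = 43; t_{15} = 46; t_{16} = 28; t_{17} = 22; t_{18} = 1; t_{19} = 13.
The sequence repeats with period 18.
So t_{313} = t_{1 + ((313-1) mod 18)} = t_7 = 10.

10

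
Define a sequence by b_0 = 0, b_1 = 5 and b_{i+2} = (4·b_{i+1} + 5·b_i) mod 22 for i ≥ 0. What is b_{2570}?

Computing terms: b_0 = 0,  b_1 = 5,  b_2 = 20,  b_3 = 17,  b_4 = 14,  b_5 = 9,  b_6 = 18,  b_7 = 7,  b_8 = 8,  b_9 = 1,  b_{10} = 0,  b_{11} = 5.
The sequence repeats with period 10.
So b_{2570} = b_{0 + ((2570-0) mod 10)} = b_0 = 0.

0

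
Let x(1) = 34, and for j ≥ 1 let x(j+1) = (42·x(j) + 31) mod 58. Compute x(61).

13

Computing terms: x(1) = 34; x(2) = 9; x(3) = 3; x(4) = 41; x(5) = 13; x(6) = 55; x(7) = 21; x(8) = 43; x(9) = 39; x(10) = 45; x(11) = 7; x(12) = 35; x(13) = 51; x(14) = 27; x(15) = 5; x(16) = 9.
Since x(16) = x(2) = 9, the sequence is eventually periodic: after a pre-period of length 1 it cycles with period 14.
For j ≥ 2, x(j) depends only on (j - 2) mod 14. (61 - 2) mod 14 = 3, so x(61) = x(5) = 13.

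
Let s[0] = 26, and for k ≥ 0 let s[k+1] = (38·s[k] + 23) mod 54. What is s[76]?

We have s[0] = 26, s[1] = 39, s[2] = 47, s[3] = 27, s[4] = 23, s[5] = 33, s[6] = 35, s[7] = 3, s[8] = 29, s[9] = 45, s[10] = 5, s[11] = 51, s[12] = 17, s[13] = 21, s[14] = 11, s[15] = 9, s[16] = 41, s[17] = 15, s[18] = 53, s[19] = 39.
Since s[19] = s[1] = 39, the sequence is eventually periodic: after a pre-period of length 1 it cycles with period 18.
For k ≥ 1, s[k] depends only on (k - 1) mod 18. (76 - 1) mod 18 = 3, so s[76] = s[4] = 23.

23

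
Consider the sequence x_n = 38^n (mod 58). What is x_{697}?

22

Listing terms: x_0 = 1; x_1 = 38; x_2 = 52; x_3 = 4; x_4 = 36; x_5 = 34; x_6 = 16; x_7 = 28; x_8 = 20; x_9 = 6; x_{10} = 54; x_{11} = 22; x_{12} = 24; x_{13} = 42; x_{14} = 30; x_{15} = 38.
Since x_{15} = x_1 = 38, the sequence is eventually periodic: after a pre-period of length 1 it cycles with period 14.
For n ≥ 1, x_n depends only on (n - 1) mod 14. (697 - 1) mod 14 = 10, so x_{697} = x_{11} = 22.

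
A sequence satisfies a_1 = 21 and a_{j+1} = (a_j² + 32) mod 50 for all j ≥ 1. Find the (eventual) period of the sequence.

Computing terms: a_1 = 21, a_2 = 23, a_3 = 11, a_4 = 3, a_5 = 41, a_6 = 13, a_7 = 1, a_8 = 33, a_9 = 21.
The sequence repeats with period 8.

8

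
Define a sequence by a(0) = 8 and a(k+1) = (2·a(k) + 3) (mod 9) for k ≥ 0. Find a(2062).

2

a(0) = 8,  a(1) = 1,  a(2) = 5,  a(3) = 4,  a(4) = 2,  a(5) = 7,  a(6) = 8.
The sequence repeats with period 6.
(2062 - 0) mod 6 = 4, so a(2062) = a(4) = 2.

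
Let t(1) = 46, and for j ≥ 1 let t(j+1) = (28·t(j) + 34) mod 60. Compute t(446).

2

t(1) = 46, t(2) = 2, t(3) = 30, t(4) = 34, t(5) = 26, t(6) = 42, t(7) = 10, t(8) = 14, t(9) = 6, t(10) = 22, t(11) = 50, t(12) = 54, t(13) = 46.
Since t(13) = t(1) = 46, the sequence is periodic with period 12.
(446 - 1) mod 12 = 1, so t(446) = t(2) = 2.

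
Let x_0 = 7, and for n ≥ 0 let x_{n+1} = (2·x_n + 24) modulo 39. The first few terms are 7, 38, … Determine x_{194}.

22

Computing terms: x_0 = 7, x_1 = 38, x_2 = 22, x_3 = 29, x_4 = 4, x_5 = 32, x_6 = 10, x_7 = 5, x_8 = 34, x_9 = 14, x_{10} = 13, x_{11} = 11, x_{12} = 7.
Since x_{12} = x_0 = 7, the sequence is periodic with period 12.
(194 - 0) mod 12 = 2, so x_{194} = x_2 = 22.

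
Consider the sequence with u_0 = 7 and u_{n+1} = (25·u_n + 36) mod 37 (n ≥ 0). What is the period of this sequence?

18

Listing terms: u_0 = 7,  u_1 = 26,  u_2 = 20,  u_3 = 18,  u_4 = 5,  u_5 = 13,  u_6 = 28,  u_7 = 33,  u_8 = 10,  u_9 = 27,  u_{10} = 8,  u_{11} = 14,  u_{12} = 16,  u_{13} = 29,  u_{14} = 21,  u_{15} = 6,  u_{16} = 1,  u_{17} = 24,  u_{18} = 7.
The sequence repeats with period 18.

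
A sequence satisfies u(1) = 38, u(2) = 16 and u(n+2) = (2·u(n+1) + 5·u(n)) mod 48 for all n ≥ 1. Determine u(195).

Computing terms: u(1) = 38, u(2) = 16, u(3) = 30, u(4) = 44, u(5) = 46, u(6) = 24, u(7) = 38, u(8) = 4, u(9) = 6, u(10) = 32, u(11) = 46, u(12) = 12, u(13) = 14, u(14) = 40, u(15) = 6, u(16) = 20, u(17) = 22, u(18) = 0, u(19) = 14, u(20) = 28, u(21) = 30, u(22) = 8, u(23) = 22, u(24) = 36, u(25) = 38, u(26) = 16.
Since (u(25), u(26)) = (u(1), u(2)) = (38, 16) (two consecutive terms determine the rest), the sequence is periodic with period 24.
So u(195) = u(1 + ((195-1) mod 24)) = u(3) = 30.

30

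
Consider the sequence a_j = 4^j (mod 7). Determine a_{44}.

Computing terms: a_0 = 1,  a_1 = 4,  a_2 = 2,  a_3 = 1.
The sequence repeats with period 3.
So a_{44} = a_{0 + ((44-0) mod 3)} = a_2 = 2.

2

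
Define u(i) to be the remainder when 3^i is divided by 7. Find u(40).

4

u(1) = 3; u(2) = 2; u(3) = 6; u(4) = 4; u(5) = 5; u(6) = 1; u(7) = 3.
The sequence repeats with period 6.
(40 - 1) mod 6 = 3, so u(40) = u(4) = 4.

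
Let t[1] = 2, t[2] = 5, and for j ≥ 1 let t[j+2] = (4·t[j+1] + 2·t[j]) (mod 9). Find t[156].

3

t[1] = 2; t[2] = 5; t[3] = 6; t[4] = 7; t[5] = 4; t[6] = 3; t[7] = 2; t[8] = 5.
The sequence repeats with period 6.
(156 - 1) mod 6 = 5, so t[156] = t[6] = 3.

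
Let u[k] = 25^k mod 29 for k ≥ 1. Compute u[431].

24

Listing terms: u[1] = 25, u[2] = 16, u[3] = 23, u[4] = 24, u[5] = 20, u[6] = 7, u[7] = 1, u[8] = 25.
The sequence repeats with period 7.
So u[431] = u[1 + ((431-1) mod 7)] = u[4] = 24.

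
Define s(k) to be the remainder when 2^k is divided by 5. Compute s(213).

2

s(1) = 2, s(2) = 4, s(3) = 3, s(4) = 1, s(5) = 2.
The sequence repeats with period 4.
So s(213) = s(1 + ((213-1) mod 4)) = s(1) = 2.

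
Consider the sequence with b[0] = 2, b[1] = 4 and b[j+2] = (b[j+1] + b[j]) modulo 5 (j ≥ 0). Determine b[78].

Computing terms: b[0] = 2; b[1] = 4; b[2] = 1; b[3] = 0; b[4] = 1; b[5] = 1; b[6] = 2; b[7] = 3; b[8] = 0; b[9] = 3; b[10] = 3; b[11] = 1; b[12] = 4; b[13] = 0; b[14] = 4; b[15] = 4; b[16] = 3; b[17] = 2; b[18] = 0; b[19] = 2; b[20] = 2; b[21] = 4.
Since (b[20], b[21]) = (b[0], b[1]) = (2, 4) (two consecutive terms determine the rest), the sequence is periodic with period 20.
So b[78] = b[0 + ((78-0) mod 20)] = b[18] = 0.

0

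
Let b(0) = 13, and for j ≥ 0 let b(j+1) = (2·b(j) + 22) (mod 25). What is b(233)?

23

Listing terms: b(0) = 13; b(1) = 23; b(2) = 18; b(3) = 8; b(4) = 13.
The sequence repeats with period 4.
(233 - 0) mod 4 = 1, so b(233) = b(1) = 23.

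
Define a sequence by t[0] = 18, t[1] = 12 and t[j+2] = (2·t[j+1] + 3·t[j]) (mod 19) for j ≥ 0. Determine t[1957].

t[0] = 18, t[1] = 12, t[2] = 2, t[3] = 2, t[4] = 10, t[5] = 7, t[6] = 6, t[7] = 14, t[8] = 8, t[9] = 1, t[10] = 7, t[11] = 17, t[12] = 17, t[13] = 9, t[14] = 12, t[15] = 13, t[16] = 5, t[17] = 11, t[18] = 18, t[19] = 12.
The sequence repeats with period 18.
So t[1957] = t[0 + ((1957-0) mod 18)] = t[13] = 9.

9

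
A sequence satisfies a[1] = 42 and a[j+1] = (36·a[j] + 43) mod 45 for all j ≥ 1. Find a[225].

Listing terms: a[1] = 42, a[2] = 25, a[3] = 43, a[4] = 16, a[5] = 34, a[6] = 7, a[7] = 25.
Since a[7] = a[2] = 25, the sequence is eventually periodic: after a pre-period of length 1 it cycles with period 5.
For j ≥ 2, a[j] depends only on (j - 2) mod 5. (225 - 2) mod 5 = 3, so a[225] = a[5] = 34.

34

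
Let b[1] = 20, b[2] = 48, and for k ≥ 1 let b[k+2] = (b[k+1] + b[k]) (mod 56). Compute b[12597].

b[1] = 20,  b[2] = 48,  b[3] = 12,  b[4] = 4,  b[5] = 16,  b[6] = 20,  b[7] = 36,  b[8] = 0,  b[9] = 36,  b[10] = 36,  b[11] = 16,  b[12] = 52,  b[13] = 12,  b[14] = 8,  b[15] = 20,  b[16] = 28,  b[17] = 48,  b[18] = 20,  b[19] = 12,  b[20] = 32,  b[21] = 44,  b[22] = 20,  b[23] = 8,  b[24] = 28,  b[25] = 36,  b[26] = 8,  b[27] = 44,  b[28] = 52,  b[29] = 40,  b[30] = 36,  b[31] = 20,  b[32] = 0,  b[33] = 20,  b[34] = 20,  b[35] = 40,  b[36] = 4,  b[37] = 44,  b[38] = 48,  b[39] = 36,  b[40] = 28,  b[41] = 8,  b[42] = 36,  b[43] = 44,  b[44] = 24,  b[45] = 12,  b[46] = 36,  b[47] = 48,  b[48] = 28,  b[49] = 20,  b[50] = 48.
The sequence repeats with period 48.
So b[12597] = b[1 + ((12597-1) mod 48)] = b[21] = 44.

44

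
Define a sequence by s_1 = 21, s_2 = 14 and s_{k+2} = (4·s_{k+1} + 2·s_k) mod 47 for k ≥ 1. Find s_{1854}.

19

s_1 = 21, s_2 = 14, s_3 = 4, s_4 = 44, s_5 = 43, s_6 = 25, s_7 = 45, s_8 = 42, s_9 = 23, s_{10} = 35, s_{11} = 45, s_{12} = 15, s_{13} = 9, s_{14} = 19, s_{15} = 0, s_{16} = 38, s_{17} = 11, s_{18} = 26, s_{19} = 32, s_{20} = 39, s_{21} = 32, s_{22} = 18, s_{23} = 42, s_{24} = 16, s_{25} = 7, s_{26} = 13, s_{27} = 19, s_{28} = 8, s_{29} = 23, s_{30} = 14, s_{31} = 8, s_{32} = 13, s_{33} = 21, s_{34} = 16, s_{35} = 12, s_{36} = 33, s_{37} = 15, s_{38} = 32, s_{39} = 17, s_{40} = 38, s_{41} = 45, s_{42} = 21, s_{43} = 33, s_{44} = 33, s_{45} = 10, s_{46} = 12, s_{47} = 21, s_{48} = 14.
Since (s_{47}, s_{48}) = (s_1, s_2) = (21, 14) (two consecutive terms determine the rest), the sequence is periodic with period 46.
(1854 - 1) mod 46 = 13, so s_{1854} = s_{14} = 19.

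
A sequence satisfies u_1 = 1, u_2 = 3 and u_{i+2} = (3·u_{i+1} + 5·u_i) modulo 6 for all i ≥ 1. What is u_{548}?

3

Listing terms: u_1 = 1, u_2 = 3, u_3 = 2, u_4 = 3, u_5 = 1, u_6 = 0, u_7 = 5, u_8 = 3, u_9 = 4, u_{10} = 3, u_{11} = 5, u_{12} = 0, u_{13} = 1, u_{14} = 3.
Since (u_{13}, u_{14}) = (u_1, u_2) = (1, 3) (two consecutive terms determine the rest), the sequence is periodic with period 12.
So u_{548} = u_{1 + ((548-1) mod 12)} = u_8 = 3.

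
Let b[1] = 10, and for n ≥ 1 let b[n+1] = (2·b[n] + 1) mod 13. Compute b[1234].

2

Computing terms: b[1] = 10, b[2] = 8, b[3] = 4, b[4] = 9, b[5] = 6, b[6] = 0, b[7] = 1, b[8] = 3, b[9] = 7, b[10] = 2, b[11] = 5, b[12] = 11, b[13] = 10.
Since b[13] = b[1] = 10, the sequence is periodic with period 12.
So b[1234] = b[1 + ((1234-1) mod 12)] = b[10] = 2.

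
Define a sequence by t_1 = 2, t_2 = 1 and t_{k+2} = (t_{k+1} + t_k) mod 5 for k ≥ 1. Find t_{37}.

2

We have t_1 = 2, t_2 = 1, t_3 = 3, t_4 = 4, t_5 = 2, t_6 = 1.
Since (t_5, t_6) = (t_1, t_2) = (2, 1) (two consecutive terms determine the rest), the sequence is periodic with period 4.
(37 - 1) mod 4 = 0, so t_{37} = t_1 = 2.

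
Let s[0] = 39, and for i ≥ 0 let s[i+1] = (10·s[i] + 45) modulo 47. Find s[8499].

44

We have s[0] = 39, s[1] = 12, s[2] = 24, s[3] = 3, s[4] = 28, s[5] = 43, s[6] = 5, s[7] = 1, s[8] = 8, s[9] = 31, s[10] = 26, s[11] = 23, s[12] = 40, s[13] = 22, s[14] = 30, s[15] = 16, s[16] = 17, s[17] = 27, s[18] = 33, s[19] = 46, s[20] = 35, s[21] = 19, s[22] = 0, s[23] = 45, s[24] = 25, s[25] = 13, s[26] = 34, s[27] = 9, s[28] = 41, s[29] = 32, s[30] = 36, s[31] = 29, s[32] = 6, s[33] = 11, s[34] = 14, s[35] = 44, s[36] = 15, s[37] = 7, s[38] = 21, s[39] = 20, s[40] = 10, s[41] = 4, s[42] = 38, s[43] = 2, s[44] = 18, s[45] = 37, s[46] = 39.
Since s[46] = s[0] = 39, the sequence is periodic with period 46.
So s[8499] = s[0 + ((8499-0) mod 46)] = s[35] = 44.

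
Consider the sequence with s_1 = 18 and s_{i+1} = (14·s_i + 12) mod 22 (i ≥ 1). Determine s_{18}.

s_1 = 18,  s_2 = 0,  s_3 = 12,  s_4 = 4,  s_5 = 2,  s_6 = 18.
The sequence repeats with period 5.
So s_{18} = s_{1 + ((18-1) mod 5)} = s_3 = 12.

12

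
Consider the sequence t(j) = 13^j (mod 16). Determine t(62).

We have t(1) = 13, t(2) = 9, t(3) = 5, t(4) = 1, t(5) = 13.
Since t(5) = t(1) = 13, the sequence is periodic with period 4.
(62 - 1) mod 4 = 1, so t(62) = t(2) = 9.

9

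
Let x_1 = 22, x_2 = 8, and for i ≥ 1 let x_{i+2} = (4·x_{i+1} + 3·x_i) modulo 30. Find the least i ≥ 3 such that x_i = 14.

7

x_1 = 22, x_2 = 8, x_3 = 8, x_4 = 26, x_5 = 8, x_6 = 20, x_7 = 14, x_8 = 26, x_9 = 26, x_{10} = 2, x_{11} = 26, x_{12} = 20, x_{13} = 8, x_{14} = 2, x_{15} = 2, x_{16} = 14, x_{17} = 2, x_{18} = 20, x_{19} = 26, x_{20} = 14, x_{21} = 14, x_{22} = 8, x_{23} = 14, x_{24} = 20, x_{25} = 2, x_{26} = 8, x_{27} = 8.
Since (x_{26}, x_{27}) = (x_2, x_3) = (8, 8) (two consecutive terms determine the rest), the sequence is eventually periodic: after a pre-period of length 1 it cycles with period 24.
The value 14 first appears (with i ≥ 3) at x_7.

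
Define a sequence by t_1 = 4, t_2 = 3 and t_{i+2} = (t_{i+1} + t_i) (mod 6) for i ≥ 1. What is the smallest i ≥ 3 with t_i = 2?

Listing terms: t_1 = 4; t_2 = 3; t_3 = 1; t_4 = 4; t_5 = 5; t_6 = 3; t_7 = 2; t_8 = 5; t_9 = 1; t_{10} = 0; t_{11} = 1; t_{12} = 1; t_{13} = 2; t_{14} = 3; t_{15} = 5; t_{16} = 2; t_{17} = 1; t_{18} = 3; t_{19} = 4; t_{20} = 1; t_{21} = 5; t_{22} = 0; t_{23} = 5; t_{24} = 5; t_{25} = 4; t_{26} = 3.
The sequence repeats with period 24.
The value 2 first appears (with i ≥ 3) at t_7.

7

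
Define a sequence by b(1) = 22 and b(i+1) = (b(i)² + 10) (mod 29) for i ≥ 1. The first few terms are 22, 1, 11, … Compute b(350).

Computing terms: b(1) = 22; b(2) = 1; b(3) = 11; b(4) = 15; b(5) = 3; b(6) = 19; b(7) = 23; b(8) = 17; b(9) = 9; b(10) = 4; b(11) = 26; b(12) = 19.
Since b(12) = b(6) = 19, the sequence is eventually periodic: after a pre-period of length 5 it cycles with period 6.
For i ≥ 6, b(i) depends only on (i - 6) mod 6. (350 - 6) mod 6 = 2, so b(350) = b(8) = 17.

17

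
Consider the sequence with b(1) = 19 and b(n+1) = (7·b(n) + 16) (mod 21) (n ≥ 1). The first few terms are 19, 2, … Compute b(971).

2

Computing terms: b(1) = 19, b(2) = 2, b(3) = 9, b(4) = 16, b(5) = 2.
Since b(5) = b(2) = 2, the sequence is eventually periodic: after a pre-period of length 1 it cycles with period 3.
For n ≥ 2, b(n) depends only on (n - 2) mod 3. (971 - 2) mod 3 = 0, so b(971) = b(2) = 2.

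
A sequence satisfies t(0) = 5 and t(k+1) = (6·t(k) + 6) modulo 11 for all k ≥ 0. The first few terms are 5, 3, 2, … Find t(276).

10

Computing terms: t(0) = 5,  t(1) = 3,  t(2) = 2,  t(3) = 7,  t(4) = 4,  t(5) = 8,  t(6) = 10,  t(7) = 0,  t(8) = 6,  t(9) = 9,  t(10) = 5.
The sequence repeats with period 10.
So t(276) = t(0 + ((276-0) mod 10)) = t(6) = 10.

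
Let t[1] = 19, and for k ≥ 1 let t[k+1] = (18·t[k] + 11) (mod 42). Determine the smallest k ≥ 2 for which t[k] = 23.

t[1] = 19, t[2] = 17, t[3] = 23, t[4] = 5, t[5] = 17.
Since t[5] = t[2] = 17, the sequence is eventually periodic: after a pre-period of length 1 it cycles with period 3.
The value 23 first appears (with k ≥ 2) at t[3].

3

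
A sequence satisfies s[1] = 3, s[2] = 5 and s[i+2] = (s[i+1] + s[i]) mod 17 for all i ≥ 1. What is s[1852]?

s[1] = 3,  s[2] = 5,  s[3] = 8,  s[4] = 13,  s[5] = 4,  s[6] = 0,  s[7] = 4,  s[8] = 4,  s[9] = 8,  s[10] = 12,  s[11] = 3,  s[12] = 15,  s[13] = 1,  s[14] = 16,  s[15] = 0,  s[16] = 16,  s[17] = 16,  s[18] = 15,  s[19] = 14,  s[20] = 12,  s[21] = 9,  s[22] = 4,  s[23] = 13,  s[24] = 0,  s[25] = 13,  s[26] = 13,  s[27] = 9,  s[28] = 5,  s[29] = 14,  s[30] = 2,  s[31] = 16,  s[32] = 1,  s[33] = 0,  s[34] = 1,  s[35] = 1,  s[36] = 2,  s[37] = 3,  s[38] = 5.
Since (s[37], s[38]) = (s[1], s[2]) = (3, 5) (two consecutive terms determine the rest), the sequence is periodic with period 36.
(1852 - 1) mod 36 = 15, so s[1852] = s[16] = 16.

16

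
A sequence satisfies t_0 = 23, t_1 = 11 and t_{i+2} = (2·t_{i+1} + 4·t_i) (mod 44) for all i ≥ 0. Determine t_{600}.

12

t_0 = 23, t_1 = 11, t_2 = 26, t_3 = 8, t_4 = 32, t_5 = 8, t_6 = 12, t_7 = 12, t_8 = 28, t_9 = 16, t_{10} = 12, t_{11} = 0, t_{12} = 4, t_{13} = 8, t_{14} = 32.
Since (t_{13}, t_{14}) = (t_3, t_4) = (8, 32) (two consecutive terms determine the rest), the sequence is eventually periodic: after a pre-period of length 3 it cycles with period 10.
For i ≥ 3, t_i depends only on (i - 3) mod 10. (600 - 3) mod 10 = 7, so t_{600} = t_{10} = 12.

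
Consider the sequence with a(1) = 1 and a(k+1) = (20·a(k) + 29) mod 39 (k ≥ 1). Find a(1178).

Computing terms: a(1) = 1; a(2) = 10; a(3) = 34; a(4) = 7; a(5) = 13; a(6) = 16; a(7) = 37; a(8) = 28; a(9) = 4; a(10) = 31; a(11) = 25; a(12) = 22; a(13) = 1.
Since a(13) = a(1) = 1, the sequence is periodic with period 12.
So a(1178) = a(1 + ((1178-1) mod 12)) = a(2) = 10.

10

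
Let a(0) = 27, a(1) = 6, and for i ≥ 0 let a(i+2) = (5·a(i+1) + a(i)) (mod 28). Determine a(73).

a(0) = 27,  a(1) = 6,  a(2) = 1,  a(3) = 11,  a(4) = 0,  a(5) = 11,  a(6) = 27,  a(7) = 6.
Since (a(6), a(7)) = (a(0), a(1)) = (27, 6) (two consecutive terms determine the rest), the sequence is periodic with period 6.
So a(73) = a(0 + ((73-0) mod 6)) = a(1) = 6.

6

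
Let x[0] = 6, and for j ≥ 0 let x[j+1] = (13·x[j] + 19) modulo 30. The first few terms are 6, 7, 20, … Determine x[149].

17

We have x[0] = 6, x[1] = 7, x[2] = 20, x[3] = 9, x[4] = 16, x[5] = 17, x[6] = 0, x[7] = 19, x[8] = 26, x[9] = 27, x[10] = 10, x[11] = 29, x[12] = 6.
Since x[12] = x[0] = 6, the sequence is periodic with period 12.
So x[149] = x[0 + ((149-0) mod 12)] = x[5] = 17.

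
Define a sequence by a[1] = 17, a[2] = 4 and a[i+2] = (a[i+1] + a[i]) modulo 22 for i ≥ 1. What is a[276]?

We have a[1] = 17; a[2] = 4; a[3] = 21; a[4] = 3; a[5] = 2; a[6] = 5; a[7] = 7; a[8] = 12; a[9] = 19; a[10] = 9; a[11] = 6; a[12] = 15; a[13] = 21; a[14] = 14; a[15] = 13; a[16] = 5; a[17] = 18; a[18] = 1; a[19] = 19; a[20] = 20; a[21] = 17; a[22] = 15; a[23] = 10; a[24] = 3; a[25] = 13; a[26] = 16; a[27] = 7; a[28] = 1; a[29] = 8; a[30] = 9; a[31] = 17; a[32] = 4.
Since (a[31], a[32]) = (a[1], a[2]) = (17, 4) (two consecutive terms determine the rest), the sequence is periodic with period 30.
So a[276] = a[1 + ((276-1) mod 30)] = a[6] = 5.

5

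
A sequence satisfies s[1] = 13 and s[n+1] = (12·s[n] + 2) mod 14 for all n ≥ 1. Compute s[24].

s[1] = 13,  s[2] = 4,  s[3] = 8,  s[4] = 0,  s[5] = 2,  s[6] = 12,  s[7] = 6,  s[8] = 4.
Since s[8] = s[2] = 4, the sequence is eventually periodic: after a pre-period of length 1 it cycles with period 6.
For n ≥ 2, s[n] depends only on (n - 2) mod 6. (24 - 2) mod 6 = 4, so s[24] = s[6] = 12.

12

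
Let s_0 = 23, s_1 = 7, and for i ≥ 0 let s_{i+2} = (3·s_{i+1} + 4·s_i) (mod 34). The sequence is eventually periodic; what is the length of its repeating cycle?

We have s_0 = 23; s_1 = 7; s_2 = 11; s_3 = 27; s_4 = 23; s_5 = 7.
The sequence repeats with period 4.

4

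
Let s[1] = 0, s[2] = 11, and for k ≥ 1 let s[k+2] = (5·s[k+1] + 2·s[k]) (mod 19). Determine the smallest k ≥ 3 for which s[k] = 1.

28

s[1] = 0,  s[2] = 11,  s[3] = 17,  s[4] = 12,  s[5] = 18,  s[6] = 0,  s[7] = 17,  s[8] = 9,  s[9] = 3,  s[10] = 14,  s[11] = 0,  s[12] = 9,  s[13] = 7,  s[14] = 15,  s[15] = 13,  s[16] = 0,  s[17] = 7,  s[18] = 16,  s[19] = 18,  s[20] = 8,  s[21] = 0,  s[22] = 16,  s[23] = 4,  s[24] = 14,  s[25] = 2,  s[26] = 0,  s[27] = 4,  s[28] = 1,  s[29] = 13,  s[30] = 10,  s[31] = 0,  s[32] = 1,  s[33] = 5,  s[34] = 8,  s[35] = 12,  s[36] = 0,  s[37] = 5,  s[38] = 6,  s[39] = 2,  s[40] = 3,  s[41] = 0,  s[42] = 6,  s[43] = 11,  s[44] = 10,  s[45] = 15,  s[46] = 0,  s[47] = 11.
The sequence repeats with period 45.
The value 1 first appears (with k ≥ 3) at s[28].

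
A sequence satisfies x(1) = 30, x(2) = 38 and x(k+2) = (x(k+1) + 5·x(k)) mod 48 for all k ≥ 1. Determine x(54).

We have x(1) = 30; x(2) = 38; x(3) = 44; x(4) = 42; x(5) = 22; x(6) = 40; x(7) = 6; x(8) = 14; x(9) = 44; x(10) = 18; x(11) = 46; x(12) = 40; x(13) = 30; x(14) = 38.
The sequence repeats with period 12.
(54 - 1) mod 12 = 5, so x(54) = x(6) = 40.

40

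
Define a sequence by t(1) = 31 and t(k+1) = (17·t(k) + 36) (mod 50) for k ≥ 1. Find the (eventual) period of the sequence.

We have t(1) = 31,  t(2) = 13,  t(3) = 7,  t(4) = 5,  t(5) = 21,  t(6) = 43,  t(7) = 17,  t(8) = 25,  t(9) = 11,  t(10) = 23,  t(11) = 27,  t(12) = 45,  t(13) = 1,  t(14) = 3,  t(15) = 37,  t(16) = 15,  t(17) = 41,  t(18) = 33,  t(19) = 47,  t(20) = 35,  t(21) = 31.
The sequence repeats with period 20.

20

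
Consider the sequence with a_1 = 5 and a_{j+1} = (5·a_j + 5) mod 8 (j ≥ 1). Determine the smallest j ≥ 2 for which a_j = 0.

8

Listing terms: a_1 = 5, a_2 = 6, a_3 = 3, a_4 = 4, a_5 = 1, a_6 = 2, a_7 = 7, a_8 = 0, a_9 = 5.
Since a_9 = a_1 = 5, the sequence is periodic with period 8.
The value 0 first appears (with j ≥ 2) at a_8.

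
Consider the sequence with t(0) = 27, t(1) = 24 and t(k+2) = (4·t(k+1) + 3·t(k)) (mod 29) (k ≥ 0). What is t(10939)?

We have t(0) = 27,  t(1) = 24,  t(2) = 3,  t(3) = 26,  t(4) = 26,  t(5) = 8,  t(6) = 23,  t(7) = 0,  t(8) = 11,  t(9) = 15,  t(10) = 6,  t(11) = 11,  t(12) = 4,  t(13) = 20,  t(14) = 5,  t(15) = 22,  t(16) = 16,  t(17) = 14,  t(18) = 17,  t(19) = 23,  t(20) = 27,  t(21) = 3,  t(22) = 6,  t(23) = 4,  t(24) = 5,  t(25) = 3,  t(26) = 27,  t(27) = 1,  t(28) = 27,  t(29) = 24.
Since (t(28), t(29)) = (t(0), t(1)) = (27, 24) (two consecutive terms determine the rest), the sequence is periodic with period 28.
So t(10939) = t(0 + ((10939-0) mod 28)) = t(19) = 23.

23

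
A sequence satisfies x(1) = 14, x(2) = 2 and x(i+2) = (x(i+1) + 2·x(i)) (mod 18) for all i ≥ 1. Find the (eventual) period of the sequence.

x(1) = 14; x(2) = 2; x(3) = 12; x(4) = 16; x(5) = 4; x(6) = 0; x(7) = 8; x(8) = 8; x(9) = 6; x(10) = 4; x(11) = 16; x(12) = 6; x(13) = 2; x(14) = 14; x(15) = 0; x(16) = 10; x(17) = 10; x(18) = 12; x(19) = 14; x(20) = 2.
The sequence repeats with period 18.

18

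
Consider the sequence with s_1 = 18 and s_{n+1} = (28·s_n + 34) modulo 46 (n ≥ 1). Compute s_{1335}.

Listing terms: s_1 = 18; s_2 = 32; s_3 = 10; s_4 = 38; s_5 = 40; s_6 = 4; s_7 = 8; s_8 = 28; s_9 = 36; s_{10} = 30; s_{11} = 0; s_{12} = 34; s_{13} = 20; s_{14} = 42; s_{15} = 14; s_{16} = 12; s_{17} = 2; s_{18} = 44; s_{19} = 24; s_{20} = 16; s_{21} = 22; s_{22} = 6; s_{23} = 18.
The sequence repeats with period 22.
So s_{1335} = s_{1 + ((1335-1) mod 22)} = s_{15} = 14.

14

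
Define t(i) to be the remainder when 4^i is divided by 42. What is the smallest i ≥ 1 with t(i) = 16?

Computing terms: t(0) = 1; t(1) = 4; t(2) = 16; t(3) = 22; t(4) = 4.
Since t(4) = t(1) = 4, the sequence is eventually periodic: after a pre-period of length 1 it cycles with period 3.
The value 16 first appears (with i ≥ 1) at t(2).

2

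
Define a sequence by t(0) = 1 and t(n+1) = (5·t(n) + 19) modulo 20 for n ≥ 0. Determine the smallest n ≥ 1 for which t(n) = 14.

t(0) = 1, t(1) = 4, t(2) = 19, t(3) = 14, t(4) = 9, t(5) = 4.
Since t(5) = t(1) = 4, the sequence is eventually periodic: after a pre-period of length 1 it cycles with period 4.
The value 14 first appears (with n ≥ 1) at t(3).

3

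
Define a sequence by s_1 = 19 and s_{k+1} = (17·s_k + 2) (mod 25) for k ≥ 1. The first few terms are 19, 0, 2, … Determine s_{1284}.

We have s_1 = 19; s_2 = 0; s_3 = 2; s_4 = 11; s_5 = 14; s_6 = 15; s_7 = 7; s_8 = 21; s_9 = 9; s_{10} = 5; s_{11} = 12; s_{12} = 6; s_{13} = 4; s_{14} = 20; s_{15} = 17; s_{16} = 16; s_{17} = 24; s_{18} = 10; s_{19} = 22; s_{20} = 1; s_{21} = 19.
Since s_{21} = s_1 = 19, the sequence is periodic with period 20.
(1284 - 1) mod 20 = 3, so s_{1284} = s_4 = 11.

11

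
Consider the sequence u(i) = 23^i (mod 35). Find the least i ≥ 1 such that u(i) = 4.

Computing terms: u(0) = 1, u(1) = 23, u(2) = 4, u(3) = 22, u(4) = 16, u(5) = 18, u(6) = 29, u(7) = 2, u(8) = 11, u(9) = 8, u(10) = 9, u(11) = 32, u(12) = 1.
The sequence repeats with period 12.
The value 4 first appears (with i ≥ 1) at u(2).

2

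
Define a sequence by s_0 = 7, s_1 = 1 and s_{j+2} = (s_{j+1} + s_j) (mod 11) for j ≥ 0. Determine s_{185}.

Listing terms: s_0 = 7,  s_1 = 1,  s_2 = 8,  s_3 = 9,  s_4 = 6,  s_5 = 4,  s_6 = 10,  s_7 = 3,  s_8 = 2,  s_9 = 5,  s_{10} = 7,  s_{11} = 1.
Since (s_{10}, s_{11}) = (s_0, s_1) = (7, 1) (two consecutive terms determine the rest), the sequence is periodic with period 10.
So s_{185} = s_{0 + ((185-0) mod 10)} = s_5 = 4.

4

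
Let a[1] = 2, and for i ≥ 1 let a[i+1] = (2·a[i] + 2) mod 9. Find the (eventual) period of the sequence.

6

a[1] = 2,  a[2] = 6,  a[3] = 5,  a[4] = 3,  a[5] = 8,  a[6] = 0,  a[7] = 2.
Since a[7] = a[1] = 2, the sequence is periodic with period 6.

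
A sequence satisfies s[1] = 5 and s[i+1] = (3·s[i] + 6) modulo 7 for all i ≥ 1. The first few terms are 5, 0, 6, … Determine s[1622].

Computing terms: s[1] = 5,  s[2] = 0,  s[3] = 6,  s[4] = 3,  s[5] = 1,  s[6] = 2,  s[7] = 5.
Since s[7] = s[1] = 5, the sequence is periodic with period 6.
So s[1622] = s[1 + ((1622-1) mod 6)] = s[2] = 0.

0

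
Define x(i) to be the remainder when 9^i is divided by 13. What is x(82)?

9

Listing terms: x(0) = 1, x(1) = 9, x(2) = 3, x(3) = 1.
The sequence repeats with period 3.
So x(82) = x(0 + ((82-0) mod 3)) = x(1) = 9.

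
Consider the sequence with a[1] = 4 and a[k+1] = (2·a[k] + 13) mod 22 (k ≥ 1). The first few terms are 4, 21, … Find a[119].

5

Listing terms: a[1] = 4, a[2] = 21, a[3] = 11, a[4] = 13, a[5] = 17, a[6] = 3, a[7] = 19, a[8] = 7, a[9] = 5, a[10] = 1, a[11] = 15, a[12] = 21.
Since a[12] = a[2] = 21, the sequence is eventually periodic: after a pre-period of length 1 it cycles with period 10.
For k ≥ 2, a[k] depends only on (k - 2) mod 10. (119 - 2) mod 10 = 7, so a[119] = a[9] = 5.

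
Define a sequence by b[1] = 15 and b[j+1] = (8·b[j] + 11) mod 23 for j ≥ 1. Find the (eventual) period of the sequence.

b[1] = 15,  b[2] = 16,  b[3] = 1,  b[4] = 19,  b[5] = 2,  b[6] = 4,  b[7] = 20,  b[8] = 10,  b[9] = 22,  b[10] = 3,  b[11] = 12,  b[12] = 15.
Since b[12] = b[1] = 15, the sequence is periodic with period 11.

11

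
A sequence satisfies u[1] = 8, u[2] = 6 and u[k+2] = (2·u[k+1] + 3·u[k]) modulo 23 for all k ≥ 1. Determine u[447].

3

u[1] = 8; u[2] = 6; u[3] = 13; u[4] = 21; u[5] = 12; u[6] = 18; u[7] = 3; u[8] = 14; u[9] = 14; u[10] = 1; u[11] = 21; u[12] = 22; u[13] = 15; u[14] = 4; u[15] = 7; u[16] = 3; u[17] = 4; u[18] = 17; u[19] = 0; u[20] = 5; u[21] = 10; u[22] = 12; u[23] = 8; u[24] = 6.
Since (u[23], u[24]) = (u[1], u[2]) = (8, 6) (two consecutive terms determine the rest), the sequence is periodic with period 22.
(447 - 1) mod 22 = 6, so u[447] = u[7] = 3.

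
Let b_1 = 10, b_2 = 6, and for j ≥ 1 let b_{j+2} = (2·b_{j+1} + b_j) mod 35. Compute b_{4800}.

21

Listing terms: b_1 = 10,  b_2 = 6,  b_3 = 22,  b_4 = 15,  b_5 = 17,  b_6 = 14,  b_7 = 10,  b_8 = 34,  b_9 = 8,  b_{10} = 15,  b_{11} = 3,  b_{12} = 21,  b_{13} = 10,  b_{14} = 6.
The sequence repeats with period 12.
(4800 - 1) mod 12 = 11, so b_{4800} = b_{12} = 21.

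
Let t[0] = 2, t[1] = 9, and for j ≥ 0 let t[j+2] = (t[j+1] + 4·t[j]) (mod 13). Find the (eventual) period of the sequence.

We have t[0] = 2, t[1] = 9, t[2] = 4, t[3] = 1, t[4] = 4, t[5] = 8, t[6] = 11, t[7] = 4, t[8] = 9, t[9] = 12, t[10] = 9, t[11] = 5, t[12] = 2, t[13] = 9.
The sequence repeats with period 12.

12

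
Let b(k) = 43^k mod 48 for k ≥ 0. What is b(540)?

1

Computing terms: b(0) = 1; b(1) = 43; b(2) = 25; b(3) = 19; b(4) = 1.
Since b(4) = b(0) = 1, the sequence is periodic with period 4.
So b(540) = b(0 + ((540-0) mod 4)) = b(0) = 1.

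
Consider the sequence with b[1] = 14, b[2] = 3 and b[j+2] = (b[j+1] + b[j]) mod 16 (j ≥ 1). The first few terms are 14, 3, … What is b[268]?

We have b[1] = 14; b[2] = 3; b[3] = 1; b[4] = 4; b[5] = 5; b[6] = 9; b[7] = 14; b[8] = 7; b[9] = 5; b[10] = 12; b[11] = 1; b[12] = 13; b[13] = 14; b[14] = 11; b[15] = 9; b[16] = 4; b[17] = 13; b[18] = 1; b[19] = 14; b[20] = 15; b[21] = 13; b[22] = 12; b[23] = 9; b[24] = 5; b[25] = 14; b[26] = 3.
Since (b[25], b[26]) = (b[1], b[2]) = (14, 3) (two consecutive terms determine the rest), the sequence is periodic with period 24.
So b[268] = b[1 + ((268-1) mod 24)] = b[4] = 4.

4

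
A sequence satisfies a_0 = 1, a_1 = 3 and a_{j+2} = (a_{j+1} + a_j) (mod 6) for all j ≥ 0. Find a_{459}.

We have a_0 = 1, a_1 = 3, a_2 = 4, a_3 = 1, a_4 = 5, a_5 = 0, a_6 = 5, a_7 = 5, a_8 = 4, a_9 = 3, a_{10} = 1, a_{11} = 4, a_{12} = 5, a_{13} = 3, a_{14} = 2, a_{15} = 5, a_{16} = 1, a_{17} = 0, a_{18} = 1, a_{19} = 1, a_{20} = 2, a_{21} = 3, a_{22} = 5, a_{23} = 2, a_{24} = 1, a_{25} = 3.
Since (a_{24}, a_{25}) = (a_0, a_1) = (1, 3) (two consecutive terms determine the rest), the sequence is periodic with period 24.
So a_{459} = a_{0 + ((459-0) mod 24)} = a_3 = 1.

1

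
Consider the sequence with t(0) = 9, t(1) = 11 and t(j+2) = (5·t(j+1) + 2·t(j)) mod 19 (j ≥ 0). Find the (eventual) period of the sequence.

We have t(0) = 9; t(1) = 11; t(2) = 16; t(3) = 7; t(4) = 10; t(5) = 7; t(6) = 17; t(7) = 4; t(8) = 16; t(9) = 12; t(10) = 16; t(11) = 9; t(12) = 1; t(13) = 4; t(14) = 3; t(15) = 4; t(16) = 7; t(17) = 5; t(18) = 1; t(19) = 15; t(20) = 1; t(21) = 16; t(22) = 6; t(23) = 5; t(24) = 18; t(25) = 5; t(26) = 4; t(27) = 11; t(28) = 6; t(29) = 14; t(30) = 6; t(31) = 1; t(32) = 17; t(33) = 11; t(34) = 13; t(35) = 11; t(36) = 5; t(37) = 9; t(38) = 17; t(39) = 8; t(40) = 17; t(41) = 6; t(42) = 7; t(43) = 9; t(44) = 2; t(45) = 9; t(46) = 11.
Since (t(45), t(46)) = (t(0), t(1)) = (9, 11) (two consecutive terms determine the rest), the sequence is periodic with period 45.

45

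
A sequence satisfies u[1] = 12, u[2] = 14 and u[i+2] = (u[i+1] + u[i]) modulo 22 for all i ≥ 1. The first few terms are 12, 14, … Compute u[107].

18

u[1] = 12; u[2] = 14; u[3] = 4; u[4] = 18; u[5] = 0; u[6] = 18; u[7] = 18; u[8] = 14; u[9] = 10; u[10] = 2; u[11] = 12; u[12] = 14.
Since (u[11], u[12]) = (u[1], u[2]) = (12, 14) (two consecutive terms determine the rest), the sequence is periodic with period 10.
So u[107] = u[1 + ((107-1) mod 10)] = u[7] = 18.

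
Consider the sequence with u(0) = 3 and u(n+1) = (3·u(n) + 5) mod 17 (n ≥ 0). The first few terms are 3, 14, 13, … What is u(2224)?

3

We have u(0) = 3,  u(1) = 14,  u(2) = 13,  u(3) = 10,  u(4) = 1,  u(5) = 8,  u(6) = 12,  u(7) = 7,  u(8) = 9,  u(9) = 15,  u(10) = 16,  u(11) = 2,  u(12) = 11,  u(13) = 4,  u(14) = 0,  u(15) = 5,  u(16) = 3.
Since u(16) = u(0) = 3, the sequence is periodic with period 16.
So u(2224) = u(0 + ((2224-0) mod 16)) = u(0) = 3.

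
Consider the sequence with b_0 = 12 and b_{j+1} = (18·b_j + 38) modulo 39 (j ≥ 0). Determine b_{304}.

38

Computing terms: b_0 = 12; b_1 = 20; b_2 = 8; b_3 = 26; b_4 = 38; b_5 = 20.
Since b_5 = b_1 = 20, the sequence is eventually periodic: after a pre-period of length 1 it cycles with period 4.
For j ≥ 1, b_j depends only on (j - 1) mod 4. (304 - 1) mod 4 = 3, so b_{304} = b_4 = 38.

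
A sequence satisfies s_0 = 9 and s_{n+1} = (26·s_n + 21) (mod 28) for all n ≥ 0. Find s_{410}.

Computing terms: s_0 = 9, s_1 = 3, s_2 = 15, s_3 = 19, s_4 = 11, s_5 = 27, s_6 = 23, s_7 = 3.
Since s_7 = s_1 = 3, the sequence is eventually periodic: after a pre-period of length 1 it cycles with period 6.
For n ≥ 1, s_n depends only on (n - 1) mod 6. (410 - 1) mod 6 = 1, so s_{410} = s_2 = 15.

15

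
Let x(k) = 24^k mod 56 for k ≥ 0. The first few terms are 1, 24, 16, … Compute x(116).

Listing terms: x(0) = 1,  x(1) = 24,  x(2) = 16,  x(3) = 48,  x(4) = 32,  x(5) = 40,  x(6) = 8,  x(7) = 24.
Since x(7) = x(1) = 24, the sequence is eventually periodic: after a pre-period of length 1 it cycles with period 6.
For k ≥ 1, x(k) depends only on (k - 1) mod 6. (116 - 1) mod 6 = 1, so x(116) = x(2) = 16.

16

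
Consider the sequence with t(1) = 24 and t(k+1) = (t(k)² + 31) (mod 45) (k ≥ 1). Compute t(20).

t(1) = 24,  t(2) = 22,  t(3) = 20,  t(4) = 26,  t(5) = 32,  t(6) = 20.
Since t(6) = t(3) = 20, the sequence is eventually periodic: after a pre-period of length 2 it cycles with period 3.
For k ≥ 3, t(k) depends only on (k - 3) mod 3. (20 - 3) mod 3 = 2, so t(20) = t(5) = 32.

32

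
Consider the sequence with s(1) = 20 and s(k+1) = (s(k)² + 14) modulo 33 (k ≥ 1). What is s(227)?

26

Listing terms: s(1) = 20; s(2) = 18; s(3) = 8; s(4) = 12; s(5) = 26; s(6) = 30; s(7) = 23; s(8) = 15; s(9) = 8.
Since s(9) = s(3) = 8, the sequence is eventually periodic: after a pre-period of length 2 it cycles with period 6.
For k ≥ 3, s(k) depends only on (k - 3) mod 6. (227 - 3) mod 6 = 2, so s(227) = s(5) = 26.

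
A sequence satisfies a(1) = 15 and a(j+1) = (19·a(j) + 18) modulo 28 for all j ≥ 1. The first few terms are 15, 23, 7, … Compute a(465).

Computing terms: a(1) = 15; a(2) = 23; a(3) = 7; a(4) = 11; a(5) = 3; a(6) = 19; a(7) = 15.
Since a(7) = a(1) = 15, the sequence is periodic with period 6.
(465 - 1) mod 6 = 2, so a(465) = a(3) = 7.

7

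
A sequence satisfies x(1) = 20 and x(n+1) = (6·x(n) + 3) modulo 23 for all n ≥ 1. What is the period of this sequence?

11

x(1) = 20,  x(2) = 8,  x(3) = 5,  x(4) = 10,  x(5) = 17,  x(6) = 13,  x(7) = 12,  x(8) = 6,  x(9) = 16,  x(10) = 7,  x(11) = 22,  x(12) = 20.
Since x(12) = x(1) = 20, the sequence is periodic with period 11.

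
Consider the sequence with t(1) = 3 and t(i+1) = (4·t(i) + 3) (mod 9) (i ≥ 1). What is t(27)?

We have t(1) = 3; t(2) = 6; t(3) = 0; t(4) = 3.
Since t(4) = t(1) = 3, the sequence is periodic with period 3.
(27 - 1) mod 3 = 2, so t(27) = t(3) = 0.

0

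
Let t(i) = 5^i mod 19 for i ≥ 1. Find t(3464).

Computing terms: t(1) = 5, t(2) = 6, t(3) = 11, t(4) = 17, t(5) = 9, t(6) = 7, t(7) = 16, t(8) = 4, t(9) = 1, t(10) = 5.
Since t(10) = t(1) = 5, the sequence is periodic with period 9.
(3464 - 1) mod 9 = 7, so t(3464) = t(8) = 4.

4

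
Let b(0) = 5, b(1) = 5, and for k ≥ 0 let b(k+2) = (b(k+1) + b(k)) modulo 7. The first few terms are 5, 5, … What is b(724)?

Computing terms: b(0) = 5,  b(1) = 5,  b(2) = 3,  b(3) = 1,  b(4) = 4,  b(5) = 5,  b(6) = 2,  b(7) = 0,  b(8) = 2,  b(9) = 2,  b(10) = 4,  b(11) = 6,  b(12) = 3,  b(13) = 2,  b(14) = 5,  b(15) = 0,  b(16) = 5,  b(17) = 5.
The sequence repeats with period 16.
So b(724) = b(0 + ((724-0) mod 16)) = b(4) = 4.

4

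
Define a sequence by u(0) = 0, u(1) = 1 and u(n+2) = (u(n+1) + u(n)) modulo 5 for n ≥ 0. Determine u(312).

Listing terms: u(0) = 0; u(1) = 1; u(2) = 1; u(3) = 2; u(4) = 3; u(5) = 0; u(6) = 3; u(7) = 3; u(8) = 1; u(9) = 4; u(10) = 0; u(11) = 4; u(12) = 4; u(13) = 3; u(14) = 2; u(15) = 0; u(16) = 2; u(17) = 2; u(18) = 4; u(19) = 1; u(20) = 0; u(21) = 1.
Since (u(20), u(21)) = (u(0), u(1)) = (0, 1) (two consecutive terms determine the rest), the sequence is periodic with period 20.
(312 - 0) mod 20 = 12, so u(312) = u(12) = 4.

4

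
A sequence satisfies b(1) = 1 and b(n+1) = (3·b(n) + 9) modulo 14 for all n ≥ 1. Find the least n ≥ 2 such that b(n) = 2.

We have b(1) = 1, b(2) = 12, b(3) = 3, b(4) = 4, b(5) = 7, b(6) = 2, b(7) = 1.
Since b(7) = b(1) = 1, the sequence is periodic with period 6.
The value 2 first appears (with n ≥ 2) at b(6).

6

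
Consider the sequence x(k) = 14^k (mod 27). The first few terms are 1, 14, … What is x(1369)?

14

Listing terms: x(0) = 1, x(1) = 14, x(2) = 7, x(3) = 17, x(4) = 22, x(5) = 11, x(6) = 19, x(7) = 23, x(8) = 25, x(9) = 26, x(10) = 13, x(11) = 20, x(12) = 10, x(13) = 5, x(14) = 16, x(15) = 8, x(16) = 4, x(17) = 2, x(18) = 1.
Since x(18) = x(0) = 1, the sequence is periodic with period 18.
(1369 - 0) mod 18 = 1, so x(1369) = x(1) = 14.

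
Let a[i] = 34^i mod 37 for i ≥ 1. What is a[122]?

Listing terms: a[1] = 34; a[2] = 9; a[3] = 10; a[4] = 7; a[5] = 16; a[6] = 26; a[7] = 33; a[8] = 12; a[9] = 1; a[10] = 34.
Since a[10] = a[1] = 34, the sequence is periodic with period 9.
(122 - 1) mod 9 = 4, so a[122] = a[5] = 16.

16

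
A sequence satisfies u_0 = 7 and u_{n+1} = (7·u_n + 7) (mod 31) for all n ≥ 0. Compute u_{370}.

Listing terms: u_0 = 7; u_1 = 25; u_2 = 27; u_3 = 10; u_4 = 15; u_5 = 19; u_6 = 16; u_7 = 26; u_8 = 3; u_9 = 28; u_{10} = 17; u_{11} = 2; u_{12} = 21; u_{13} = 30; u_{14} = 0; u_{15} = 7.
The sequence repeats with period 15.
So u_{370} = u_{0 + ((370-0) mod 15)} = u_{10} = 17.

17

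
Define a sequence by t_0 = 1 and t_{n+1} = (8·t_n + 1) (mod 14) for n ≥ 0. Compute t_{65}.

3

Computing terms: t_0 = 1,  t_1 = 9,  t_2 = 3,  t_3 = 11,  t_4 = 5,  t_5 = 13,  t_6 = 7,  t_7 = 1.
The sequence repeats with period 7.
(65 - 0) mod 7 = 2, so t_{65} = t_2 = 3.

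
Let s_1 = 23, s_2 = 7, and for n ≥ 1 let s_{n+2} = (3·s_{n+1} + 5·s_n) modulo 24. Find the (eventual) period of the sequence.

12

Listing terms: s_1 = 23; s_2 = 7; s_3 = 16; s_4 = 11; s_5 = 17; s_6 = 10; s_7 = 19; s_8 = 11; s_9 = 8; s_{10} = 7; s_{11} = 13; s_{12} = 2; s_{13} = 23; s_{14} = 7.
Since (s_{13}, s_{14}) = (s_1, s_2) = (23, 7) (two consecutive terms determine the rest), the sequence is periodic with period 12.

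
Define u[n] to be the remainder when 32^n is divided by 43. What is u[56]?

1

We have u[1] = 32, u[2] = 35, u[3] = 2, u[4] = 21, u[5] = 27, u[6] = 4, u[7] = 42, u[8] = 11, u[9] = 8, u[10] = 41, u[11] = 22, u[12] = 16, u[13] = 39, u[14] = 1, u[15] = 32.
Since u[15] = u[1] = 32, the sequence is periodic with period 14.
(56 - 1) mod 14 = 13, so u[56] = u[14] = 1.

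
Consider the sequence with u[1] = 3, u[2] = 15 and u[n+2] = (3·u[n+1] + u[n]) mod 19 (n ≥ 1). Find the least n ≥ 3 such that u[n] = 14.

u[1] = 3,  u[2] = 15,  u[3] = 10,  u[4] = 7,  u[5] = 12,  u[6] = 5,  u[7] = 8,  u[8] = 10,  u[9] = 0,  u[10] = 10,  u[11] = 11,  u[12] = 5,  u[13] = 7,  u[14] = 7,  u[15] = 9,  u[16] = 15,  u[17] = 16,  u[18] = 6,  u[19] = 15,  u[20] = 13,  u[21] = 16,  u[22] = 4,  u[23] = 9,  u[24] = 12,  u[25] = 7,  u[26] = 14,  u[27] = 11,  u[28] = 9,  u[29] = 0,  u[30] = 9,  u[31] = 8,  u[32] = 14,  u[33] = 12,  u[34] = 12,  u[35] = 10,  u[36] = 4,  u[37] = 3,  u[38] = 13,  u[39] = 4,  u[40] = 6,  u[41] = 3,  u[42] = 15.
Since (u[41], u[42]) = (u[1], u[2]) = (3, 15) (two consecutive terms determine the rest), the sequence is periodic with period 40.
The value 14 first appears (with n ≥ 3) at u[26].

26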